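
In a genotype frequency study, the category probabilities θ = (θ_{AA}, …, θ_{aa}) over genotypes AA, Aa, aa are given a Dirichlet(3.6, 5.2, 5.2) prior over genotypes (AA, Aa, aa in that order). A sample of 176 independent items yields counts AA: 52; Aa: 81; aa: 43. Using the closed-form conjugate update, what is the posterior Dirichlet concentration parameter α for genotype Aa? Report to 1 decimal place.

86.2

The Dirichlet prior is conjugate to the Multinomial likelihood: each posterior αⱼ = prior αⱼ + observed count nⱼ.
Posterior concentration: (55.6, 86.2, 48.2), total = 190.0.
α_{Aa} = 5.2 + 81 = 86.2.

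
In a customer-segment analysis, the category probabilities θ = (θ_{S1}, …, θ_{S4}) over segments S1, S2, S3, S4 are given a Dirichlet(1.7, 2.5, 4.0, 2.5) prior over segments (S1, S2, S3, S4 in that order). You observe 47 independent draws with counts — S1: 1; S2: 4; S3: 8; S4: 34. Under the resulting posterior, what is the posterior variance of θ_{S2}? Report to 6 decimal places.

The Dirichlet prior is conjugate to the Multinomial likelihood: each posterior αⱼ = prior αⱼ + observed count nⱼ.
Posterior concentration: (2.7, 6.5, 12.0, 36.5), total = 57.7.
Var[θ_j] = α_j(Σα−α_j)/((Σα)²(Σα+1)) = 6.5·51.2/(57.7²·58.7) = 0.001703.

0.001703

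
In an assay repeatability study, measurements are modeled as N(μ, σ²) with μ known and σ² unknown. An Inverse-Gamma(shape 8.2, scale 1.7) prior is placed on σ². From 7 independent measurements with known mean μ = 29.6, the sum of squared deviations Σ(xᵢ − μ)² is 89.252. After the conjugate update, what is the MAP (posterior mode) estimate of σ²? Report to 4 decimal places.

3.6477

With known mean μ and an Inverse-Gamma(α, β) prior on σ², the Normal likelihood is conjugate: posterior is Inv-Gamma(α + n/2, β + Σ(xᵢ−μ)²/2).
Posterior: Inv-Gamma(8.2 + 7/2, 1.7 + 89.252/2) = Inv-Gamma(11.70, 46.3260).
Mode = β/(α+1) = 46.3260/12.70 = 3.6477.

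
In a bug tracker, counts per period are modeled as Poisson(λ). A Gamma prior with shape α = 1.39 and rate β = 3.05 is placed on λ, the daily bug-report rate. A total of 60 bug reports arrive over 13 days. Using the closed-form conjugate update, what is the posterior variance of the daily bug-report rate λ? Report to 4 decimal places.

With a Gamma(shape α, rate β) prior, the Poisson likelihood is conjugate: the posterior is Gamma(α + ΣXᵢ, β + n).
Posterior: Gamma(α+S, β+n) = Gamma(1.39+60, 3.05+13) = Gamma(61.39, 16.05).
Var = α/β² = 61.39/16.05² = 0.2383.

0.2383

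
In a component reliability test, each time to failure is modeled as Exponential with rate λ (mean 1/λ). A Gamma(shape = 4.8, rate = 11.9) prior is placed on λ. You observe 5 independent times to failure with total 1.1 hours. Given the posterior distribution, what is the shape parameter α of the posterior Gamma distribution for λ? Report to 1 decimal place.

9.8

With a Gamma(shape α, rate β) prior on the exponential rate λ, the posterior after n observations with total T = Σxᵢ is Gamma(α+n, β+T).
Posterior: Gamma(4.8+5, 11.9+1.1) = Gamma(9.8, 13.0).
Posterior α = 9.8.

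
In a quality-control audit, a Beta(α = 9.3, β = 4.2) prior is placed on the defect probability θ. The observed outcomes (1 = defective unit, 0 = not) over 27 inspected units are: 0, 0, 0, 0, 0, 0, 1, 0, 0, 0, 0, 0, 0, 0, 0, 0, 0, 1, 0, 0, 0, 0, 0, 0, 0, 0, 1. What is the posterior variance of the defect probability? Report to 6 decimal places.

0.005096

The Beta prior is conjugate to a Binomial/Bernoulli likelihood; the update adds successes to α and failures to β.
Posterior: Beta(α+k, β+n−k) = Beta(9.3+3, 4.2+24) = Beta(12.3, 28.2).
Var = αβ/((α+β)²(α+β+1)) = 12.3·28.2/(40.5²·41.5) = 0.005096.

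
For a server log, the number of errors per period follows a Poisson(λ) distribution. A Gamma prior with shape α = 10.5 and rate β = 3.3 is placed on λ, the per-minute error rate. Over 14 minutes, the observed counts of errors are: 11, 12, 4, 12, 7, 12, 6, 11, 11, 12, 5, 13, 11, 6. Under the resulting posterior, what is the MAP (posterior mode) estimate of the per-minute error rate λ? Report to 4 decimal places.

8.2370

With a Gamma(shape α, rate β) prior, the Poisson likelihood is conjugate: the posterior is Gamma(α + ΣXᵢ, β + n).
Sum of counts S = 133 over n = 14 minutes.
Posterior: Gamma(α+S, β+n) = Gamma(10.5+133, 3.3+14) = Gamma(143.5, 17.3).
Mode of Gamma(α,β) for α≥1 is (α−1)/β = 142.5/17.3 = 8.2370.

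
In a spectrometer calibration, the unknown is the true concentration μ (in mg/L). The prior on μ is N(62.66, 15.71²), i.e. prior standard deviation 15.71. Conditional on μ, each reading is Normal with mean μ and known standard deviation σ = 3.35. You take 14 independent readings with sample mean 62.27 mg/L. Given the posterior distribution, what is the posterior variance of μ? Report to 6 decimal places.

For Normal data with known variance σ², a Normal(μ₀, σ₀²) prior on μ is conjugate. Posterior precision = 1/σ₀² + n/σ²; posterior mean is the precision-weighted average of μ₀ and x̄.
σ₀² = 15.71² = 246.8041, σ² = 3.35² = 11.2225; σ² + n·σ₀² = 11.2225 + 14·246.8041 = 3466.4799.
Posterior precision = 1/σ₀² + n/σ² = 1/246.8041 + 14/11.2225 = (σ² + n·σ₀²)/(σ₀²σ²) = 3466.4799/(246.8041·11.2225); posterior variance σₙ² = σ₀²σ²/(σ² + n·σ₀²) = 246.8041·11.2225/3466.4799 = 0.799012.

0.799012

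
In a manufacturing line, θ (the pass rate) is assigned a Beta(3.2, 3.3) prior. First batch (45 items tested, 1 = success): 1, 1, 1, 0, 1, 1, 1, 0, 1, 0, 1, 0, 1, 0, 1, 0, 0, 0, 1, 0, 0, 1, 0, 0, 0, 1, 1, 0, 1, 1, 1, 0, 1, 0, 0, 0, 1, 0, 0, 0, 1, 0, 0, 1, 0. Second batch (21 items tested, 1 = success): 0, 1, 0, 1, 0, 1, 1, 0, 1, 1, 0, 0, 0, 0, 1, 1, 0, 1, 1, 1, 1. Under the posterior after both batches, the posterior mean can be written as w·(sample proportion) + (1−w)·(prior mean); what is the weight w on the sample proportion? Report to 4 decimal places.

The Beta prior is conjugate to a Binomial/Bernoulli likelihood; the update adds successes to α and failures to β.
Total number of items tested: n = 45 + 21 = 66.
Posterior mean = (α₀+k)/(α₀+β₀+n) = [n/(α₀+β₀+n)]·(k/n) + [(α₀+β₀)/(α₀+β₀+n)]·α₀/(α₀+β₀), so only n and the prior enter the weight.
The weight on the data is w = n/(α₀+β₀+n) = 66/(3.2+3.3+66) = 66/72.5 = 0.9103.

0.9103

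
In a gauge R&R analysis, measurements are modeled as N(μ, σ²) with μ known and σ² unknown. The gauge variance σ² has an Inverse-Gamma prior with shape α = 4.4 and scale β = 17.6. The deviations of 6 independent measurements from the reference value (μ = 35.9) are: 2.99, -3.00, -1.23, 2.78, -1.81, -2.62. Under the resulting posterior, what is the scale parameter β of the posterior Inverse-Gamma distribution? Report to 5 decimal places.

With known mean μ and an Inverse-Gamma(α, β) prior on σ², the Normal likelihood is conjugate: posterior is Inv-Gamma(α + n/2, β + Σ(xᵢ−μ)²/2).
Σ(xᵢ−μ)² = (2.99)² + (-3.00)² + (-1.23)² + (2.78)² + (-1.81)² + (-2.62)² = 37.3219.
Posterior: Inv-Gamma(4.4 + 6/2, 17.6 + 37.3219/2) = Inv-Gamma(7.40, 36.26095).
Posterior β = 36.26095.

36.26095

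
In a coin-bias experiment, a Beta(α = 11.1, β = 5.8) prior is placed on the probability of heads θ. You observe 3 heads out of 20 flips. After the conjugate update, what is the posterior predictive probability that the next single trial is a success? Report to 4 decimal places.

The Beta prior is conjugate to a Binomial/Bernoulli likelihood; the update adds successes to α and failures to β.
Posterior: Beta(α+k, β+n−k) = Beta(11.1+3, 5.8+17) = Beta(14.1, 22.8).
For a single future Bernoulli trial, P(success | data) = α/(α+β) = 0.3821.

0.3821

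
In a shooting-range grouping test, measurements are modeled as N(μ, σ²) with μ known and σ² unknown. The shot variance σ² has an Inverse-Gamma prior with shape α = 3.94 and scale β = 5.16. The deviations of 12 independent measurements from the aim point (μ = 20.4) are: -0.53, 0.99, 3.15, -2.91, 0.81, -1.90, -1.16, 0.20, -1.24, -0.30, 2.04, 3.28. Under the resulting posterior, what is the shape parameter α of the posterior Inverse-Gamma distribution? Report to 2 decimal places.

9.94

With known mean μ and an Inverse-Gamma(α, β) prior on σ², the Normal likelihood is conjugate: posterior is Inv-Gamma(α + n/2, β + Σ(xᵢ−μ)²/2).
Σ(xᵢ−μ)² = (-0.53)² + (0.99)² + (3.15)² + (-2.91)² + (0.81)² + (-1.90)² + (-1.16)² + (0.20)² + (-1.24)² + (-0.30)² + (2.04)² + (3.28)² = 41.8509.
Posterior: Inv-Gamma(3.94 + 12/2, 5.16 + 41.8509/2) = Inv-Gamma(9.94, 26.08545).
Posterior α = 9.94.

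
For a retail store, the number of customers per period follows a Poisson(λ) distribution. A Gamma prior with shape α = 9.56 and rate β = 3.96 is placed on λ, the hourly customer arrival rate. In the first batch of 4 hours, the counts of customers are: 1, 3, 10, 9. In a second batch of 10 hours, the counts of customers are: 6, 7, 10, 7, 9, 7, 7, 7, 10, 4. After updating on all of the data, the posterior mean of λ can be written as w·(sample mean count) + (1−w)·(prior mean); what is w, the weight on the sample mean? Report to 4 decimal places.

0.7795

With a Gamma(shape α, rate β) prior, the Poisson likelihood is conjugate: the posterior is Gamma(α + ΣXᵢ, β + n).
Total number of hours: n = 4 + 10 = 14.
Posterior mean = (α₀+S)/(β₀+n) = [n/(β₀+n)]·(S/n) + [β₀/(β₀+n)]·(α₀/β₀), so only n and β₀ enter the weight.
Weight on data w = n/(β₀+n) = 14/(3.96+14) = 14/17.96 = 0.7795.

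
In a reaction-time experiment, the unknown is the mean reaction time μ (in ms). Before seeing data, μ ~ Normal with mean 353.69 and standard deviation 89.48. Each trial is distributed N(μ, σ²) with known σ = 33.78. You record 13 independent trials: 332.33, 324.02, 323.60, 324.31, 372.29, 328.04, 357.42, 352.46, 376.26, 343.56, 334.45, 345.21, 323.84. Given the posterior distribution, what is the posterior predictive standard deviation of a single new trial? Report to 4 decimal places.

35.0416

For Normal data with known variance σ², a Normal(μ₀, σ₀²) prior on μ is conjugate. Posterior precision = 1/σ₀² + n/σ²; posterior mean is the precision-weighted average of μ₀ and x̄.
σ₀² = 89.48² = 8006.6704, σ² = 33.78² = 1141.0884; σ² + n·σ₀² = 1141.0884 + 13·8006.6704 = 105227.8036.
Posterior precision = 1/σ₀² + n/σ² = 1/8006.6704 + 13/1141.0884 = (σ² + n·σ₀²)/(σ₀²σ²) = 105227.8036/(8006.6704·1141.0884); posterior variance σₙ² = σ₀²σ²/(σ² + n·σ₀²) = 8006.6704·1141.0884/105227.8036 = 86.824189.
Predictive variance for one new observation = σₙ² + σ² = 8006.6704·1141.0884/105227.8036 + 1141.0884 = σ²·(σ₀² + 105227.8036)/105227.8036 = 1141.0884·113234.474/105227.8036 = 1227.912589; SD = √(1141.0884·113234.474/105227.8036) = 35.0416.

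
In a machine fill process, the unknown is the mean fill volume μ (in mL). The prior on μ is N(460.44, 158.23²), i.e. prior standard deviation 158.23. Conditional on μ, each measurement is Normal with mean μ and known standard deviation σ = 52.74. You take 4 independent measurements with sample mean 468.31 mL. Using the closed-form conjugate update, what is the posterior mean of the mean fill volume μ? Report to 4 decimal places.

468.0973

For Normal data with known variance σ², a Normal(μ₀, σ₀²) prior on μ is conjugate. Posterior precision = 1/σ₀² + n/σ²; posterior mean is the precision-weighted average of μ₀ and x̄.
n·x̄ = 4·468.31 = 1873.24.
σ₀² = 158.23² = 25036.7329, σ² = 52.74² = 2781.5076; σ² + n·σ₀² = 2781.5076 + 4·25036.7329 = 102928.4392.
Posterior mean = (μ₀/σ₀² + n·x̄/σ²)/(1/σ₀² + n/σ²) = (σ²·μ₀ + σ₀²·n·x̄)/(σ² + n·σ₀²) = (2781.5076·460.44 + 25036.7329·1873.24)/102928.4392 = 48180526.89694/102928.4392 = 468.0973.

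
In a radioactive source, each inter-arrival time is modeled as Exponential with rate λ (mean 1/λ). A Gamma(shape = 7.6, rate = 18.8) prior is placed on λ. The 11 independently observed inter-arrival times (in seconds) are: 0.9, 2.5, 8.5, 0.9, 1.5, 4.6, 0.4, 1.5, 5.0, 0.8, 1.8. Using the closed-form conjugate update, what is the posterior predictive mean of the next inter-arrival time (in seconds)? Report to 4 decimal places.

2.6818

With a Gamma(shape α, rate β) prior on the exponential rate λ, the posterior after n observations with total T = Σxᵢ is Gamma(α+n, β+T).
Sum of observations T = 28.4 seconds; n = 11.
Posterior: Gamma(7.6+11, 18.8+28.4) = Gamma(18.6, 47.2).
The predictive distribution for the next observation is Lomax; its mean is β/(α−1) = 47.2/17.6 = 2.6818.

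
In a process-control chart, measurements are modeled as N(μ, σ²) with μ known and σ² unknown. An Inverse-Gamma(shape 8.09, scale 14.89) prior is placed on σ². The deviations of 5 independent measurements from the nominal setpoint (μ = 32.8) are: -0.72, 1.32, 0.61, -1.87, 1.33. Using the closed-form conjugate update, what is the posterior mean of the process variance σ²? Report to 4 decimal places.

1.9645

With known mean μ and an Inverse-Gamma(α, β) prior on σ², the Normal likelihood is conjugate: posterior is Inv-Gamma(α + n/2, β + Σ(xᵢ−μ)²/2).
Σ(xᵢ−μ)² = (-0.72)² + (1.32)² + (0.61)² + (-1.87)² + (1.33)² = 7.8987.
Posterior: Inv-Gamma(8.09 + 5/2, 14.89 + 7.8987/2) = Inv-Gamma(10.59, 18.83935).
E[σ²|data] = β/(α−1) = 18.83935/9.59 = 1.9645.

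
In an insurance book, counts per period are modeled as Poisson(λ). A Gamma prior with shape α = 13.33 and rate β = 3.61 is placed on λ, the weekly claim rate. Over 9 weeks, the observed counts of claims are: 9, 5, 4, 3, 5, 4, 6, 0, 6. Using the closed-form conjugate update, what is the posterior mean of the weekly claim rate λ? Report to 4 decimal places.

With a Gamma(shape α, rate β) prior, the Poisson likelihood is conjugate: the posterior is Gamma(α + ΣXᵢ, β + n).
Sum of counts S = 42 over n = 9 weeks.
Posterior: Gamma(α+S, β+n) = Gamma(13.33+42, 3.61+9) = Gamma(55.33, 12.61).
Posterior mean = α/β = 55.33/12.61 = 4.3878.

4.3878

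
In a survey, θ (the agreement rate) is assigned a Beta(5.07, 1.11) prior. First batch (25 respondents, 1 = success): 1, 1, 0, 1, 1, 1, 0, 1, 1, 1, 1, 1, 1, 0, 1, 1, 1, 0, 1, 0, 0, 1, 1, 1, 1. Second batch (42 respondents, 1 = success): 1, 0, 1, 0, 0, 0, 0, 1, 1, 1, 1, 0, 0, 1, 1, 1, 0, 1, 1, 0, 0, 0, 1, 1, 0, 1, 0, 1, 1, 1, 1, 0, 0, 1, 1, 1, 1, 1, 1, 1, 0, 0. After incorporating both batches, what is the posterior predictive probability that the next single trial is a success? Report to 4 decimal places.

The Beta prior is conjugate to a Binomial/Bernoulli likelihood; the update adds successes to α and failures to β.
After batch 1: Beta(5.07+19, 1.11+6) = Beta(24.07, 7.11).
After batch 2: Beta(24.07+25, 7.11+17) = Beta(49.07, 24.11).
For a single future Bernoulli trial, P(success | data) = α/(α+β) = 0.6705.

0.6705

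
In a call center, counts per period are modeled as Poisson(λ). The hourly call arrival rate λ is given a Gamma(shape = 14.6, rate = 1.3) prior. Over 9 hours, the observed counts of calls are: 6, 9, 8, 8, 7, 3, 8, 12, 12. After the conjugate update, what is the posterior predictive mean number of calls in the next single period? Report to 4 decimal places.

8.5049

With a Gamma(shape α, rate β) prior, the Poisson likelihood is conjugate: the posterior is Gamma(α + ΣXᵢ, β + n).
Sum of counts S = 73 over n = 9 hours.
Posterior: Gamma(α+S, β+n) = Gamma(14.6+73, 1.3+9) = Gamma(87.6, 10.3).
The predictive distribution for one future period is NegBinom with mean α/β = 8.5049.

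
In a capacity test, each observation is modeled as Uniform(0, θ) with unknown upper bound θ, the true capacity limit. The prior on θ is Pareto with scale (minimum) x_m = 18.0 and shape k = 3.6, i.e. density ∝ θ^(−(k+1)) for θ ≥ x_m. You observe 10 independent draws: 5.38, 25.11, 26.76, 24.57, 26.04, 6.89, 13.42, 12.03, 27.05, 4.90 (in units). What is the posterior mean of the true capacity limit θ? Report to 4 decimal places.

A Pareto(scale x_m, shape k) prior on the upper bound θ of Uniform(0, θ) is conjugate: posterior is Pareto(max(x_m, max xᵢ), k + n).
Sample maximum = 27.05; prior scale x_m = 18.0 → posterior scale = max = 27.05.
Posterior shape = 3.6 + 10 = 13.6.
E[θ|data] = k·x_m/(k−1) = 13.6·27.05/12.6 = 29.1968.

29.1968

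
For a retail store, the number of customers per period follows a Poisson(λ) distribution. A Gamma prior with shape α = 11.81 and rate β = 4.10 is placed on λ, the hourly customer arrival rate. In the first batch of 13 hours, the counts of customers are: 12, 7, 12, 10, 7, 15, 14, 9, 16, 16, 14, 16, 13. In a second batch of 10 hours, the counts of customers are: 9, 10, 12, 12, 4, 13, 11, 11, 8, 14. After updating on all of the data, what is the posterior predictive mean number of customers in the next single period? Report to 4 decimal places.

10.2144

With a Gamma(shape α, rate β) prior, the Poisson likelihood is conjugate: the posterior is Gamma(α + ΣXᵢ, β + n).
Batch 1: sum of counts S = 161 over n = 13 hours.
After batch 1: Gamma(α+S, β+n) = Gamma(11.81+161, 4.10+13) = Gamma(172.81, 17.10).
Batch 2: sum of counts S = 104 over n = 10 hours.
After batch 2: Gamma(α+S, β+n) = Gamma(172.81+104, 17.10+10) = Gamma(276.81, 27.10).
The predictive distribution for one future period is NegBinom with mean α/β = 10.2144.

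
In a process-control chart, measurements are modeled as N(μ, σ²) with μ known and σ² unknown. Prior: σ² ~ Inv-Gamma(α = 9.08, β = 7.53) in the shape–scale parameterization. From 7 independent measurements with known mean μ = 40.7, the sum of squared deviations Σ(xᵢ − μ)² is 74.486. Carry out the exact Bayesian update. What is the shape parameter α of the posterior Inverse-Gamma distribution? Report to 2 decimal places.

12.58

With known mean μ and an Inverse-Gamma(α, β) prior on σ², the Normal likelihood is conjugate: posterior is Inv-Gamma(α + n/2, β + Σ(xᵢ−μ)²/2).
Posterior: Inv-Gamma(9.08 + 7/2, 7.53 + 74.486/2) = Inv-Gamma(12.58, 44.7730).
Posterior α = 12.58.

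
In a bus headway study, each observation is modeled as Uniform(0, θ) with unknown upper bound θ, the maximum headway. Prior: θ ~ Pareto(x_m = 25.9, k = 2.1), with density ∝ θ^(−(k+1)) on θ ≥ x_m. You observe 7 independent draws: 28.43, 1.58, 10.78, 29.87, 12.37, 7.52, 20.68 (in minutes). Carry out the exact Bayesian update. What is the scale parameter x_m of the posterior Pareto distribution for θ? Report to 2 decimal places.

29.87

A Pareto(scale x_m, shape k) prior on the upper bound θ of Uniform(0, θ) is conjugate: posterior is Pareto(max(x_m, max xᵢ), k + n).
Sample maximum = 29.87; prior scale x_m = 25.9 → posterior scale = max = 29.87.
Posterior shape = 2.1 + 7 = 9.1.
Posterior scale x_m = 29.87.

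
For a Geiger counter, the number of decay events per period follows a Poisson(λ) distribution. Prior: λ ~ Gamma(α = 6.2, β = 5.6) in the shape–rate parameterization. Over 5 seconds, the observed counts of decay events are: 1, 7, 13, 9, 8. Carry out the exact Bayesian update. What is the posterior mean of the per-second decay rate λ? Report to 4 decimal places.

With a Gamma(shape α, rate β) prior, the Poisson likelihood is conjugate: the posterior is Gamma(α + ΣXᵢ, β + n).
Sum of counts S = 38 over n = 5 seconds.
Posterior: Gamma(α+S, β+n) = Gamma(6.2+38, 5.6+5) = Gamma(44.2, 10.6).
Posterior mean = α/β = 44.2/10.6 = 4.1698.

4.1698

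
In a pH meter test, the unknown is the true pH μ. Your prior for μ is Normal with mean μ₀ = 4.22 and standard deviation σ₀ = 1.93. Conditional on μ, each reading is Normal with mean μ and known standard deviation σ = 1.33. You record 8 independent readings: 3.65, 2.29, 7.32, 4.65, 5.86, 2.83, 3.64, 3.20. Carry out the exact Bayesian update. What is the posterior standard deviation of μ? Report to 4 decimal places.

For Normal data with known variance σ², a Normal(μ₀, σ₀²) prior on μ is conjugate. Posterior precision = 1/σ₀² + n/σ²; posterior mean is the precision-weighted average of μ₀ and x̄.
σ₀² = 1.93² = 3.7249, σ² = 1.33² = 1.7689; σ² + n·σ₀² = 1.7689 + 8·3.7249 = 31.5681.
Posterior precision = 1/σ₀² + n/σ² = 1/3.7249 + 8/1.7689 = (σ² + n·σ₀²)/(σ₀²σ²) = 31.5681/(3.7249·1.7689); posterior variance σₙ² = σ₀²σ²/(σ² + n·σ₀²) = 3.7249·1.7689/31.5681 = 0.208723.
Posterior SD = √σₙ² = √(3.7249·1.7689/31.5681) = 0.4569.

0.4569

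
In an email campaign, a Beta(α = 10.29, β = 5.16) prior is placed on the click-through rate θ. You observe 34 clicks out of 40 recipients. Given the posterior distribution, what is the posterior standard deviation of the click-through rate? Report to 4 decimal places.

0.0534

The Beta prior is conjugate to a Binomial/Bernoulli likelihood; the update adds successes to α and failures to β.
Posterior: Beta(α+k, β+n−k) = Beta(10.29+34, 5.16+6) = Beta(44.29, 11.16).
Var = αβ/((α+β)²(α+β+1)) = 44.29·11.16/(55.45²·56.45) = 0.00284776; SD = √0.00284776 = 0.0534.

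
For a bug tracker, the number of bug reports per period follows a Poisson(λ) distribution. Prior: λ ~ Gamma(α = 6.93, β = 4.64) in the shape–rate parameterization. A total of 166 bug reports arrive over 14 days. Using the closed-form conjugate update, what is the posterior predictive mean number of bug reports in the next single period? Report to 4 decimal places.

With a Gamma(shape α, rate β) prior, the Poisson likelihood is conjugate: the posterior is Gamma(α + ΣXᵢ, β + n).
Posterior: Gamma(α+S, β+n) = Gamma(6.93+166, 4.64+14) = Gamma(172.93, 18.64).
The predictive distribution for one future period is NegBinom with mean α/β = 9.2774.

9.2774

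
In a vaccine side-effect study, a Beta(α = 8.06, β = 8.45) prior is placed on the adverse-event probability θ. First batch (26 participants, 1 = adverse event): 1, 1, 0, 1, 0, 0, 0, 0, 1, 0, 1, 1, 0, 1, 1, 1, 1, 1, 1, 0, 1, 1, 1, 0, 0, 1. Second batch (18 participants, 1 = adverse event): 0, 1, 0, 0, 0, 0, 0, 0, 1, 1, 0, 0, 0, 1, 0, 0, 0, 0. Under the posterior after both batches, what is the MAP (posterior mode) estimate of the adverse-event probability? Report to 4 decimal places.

0.4625

The Beta prior is conjugate to a Binomial/Bernoulli likelihood; the update adds successes to α and failures to β.
After batch 1: Beta(8.06+16, 8.45+10) = Beta(24.06, 18.45).
After batch 2: Beta(24.06+4, 18.45+14) = Beta(28.06, 32.45).
Mode of Beta(a,b) for a,b>1 is (a−1)/(a+b−2) = 27.06/58.51 = 0.4625.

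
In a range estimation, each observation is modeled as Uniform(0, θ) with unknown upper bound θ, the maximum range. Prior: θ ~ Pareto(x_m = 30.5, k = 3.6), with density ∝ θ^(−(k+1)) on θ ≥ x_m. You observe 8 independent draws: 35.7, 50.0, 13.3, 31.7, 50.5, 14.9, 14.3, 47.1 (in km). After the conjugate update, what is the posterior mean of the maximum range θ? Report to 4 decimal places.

A Pareto(scale x_m, shape k) prior on the upper bound θ of Uniform(0, θ) is conjugate: posterior is Pareto(max(x_m, max xᵢ), k + n).
Sample maximum = 50.5; prior scale x_m = 30.5 → posterior scale = max = 50.5.
Posterior shape = 3.6 + 8 = 11.6.
E[θ|data] = k·x_m/(k−1) = 11.6·50.5/10.6 = 55.2642.

55.2642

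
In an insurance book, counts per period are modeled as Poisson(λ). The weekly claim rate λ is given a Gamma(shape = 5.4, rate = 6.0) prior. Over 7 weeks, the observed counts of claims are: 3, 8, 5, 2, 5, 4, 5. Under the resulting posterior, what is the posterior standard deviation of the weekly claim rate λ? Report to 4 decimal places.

0.4704

With a Gamma(shape α, rate β) prior, the Poisson likelihood is conjugate: the posterior is Gamma(α + ΣXᵢ, β + n).
Sum of counts S = 32 over n = 7 weeks.
Posterior: Gamma(α+S, β+n) = Gamma(5.4+32, 6.0+7) = Gamma(37.4, 13.0).
SD = √α/β = √37.4/13.0 = 0.4704.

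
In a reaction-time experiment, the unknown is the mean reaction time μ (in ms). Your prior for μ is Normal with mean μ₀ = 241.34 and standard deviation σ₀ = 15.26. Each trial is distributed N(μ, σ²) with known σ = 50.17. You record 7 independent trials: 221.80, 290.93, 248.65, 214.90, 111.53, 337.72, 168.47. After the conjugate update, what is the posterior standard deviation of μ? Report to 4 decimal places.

For Normal data with known variance σ², a Normal(μ₀, σ₀²) prior on μ is conjugate. Posterior precision = 1/σ₀² + n/σ²; posterior mean is the precision-weighted average of μ₀ and x̄.
σ₀² = 15.26² = 232.8676, σ² = 50.17² = 2517.0289; σ² + n·σ₀² = 2517.0289 + 7·232.8676 = 4147.1021.
Posterior precision = 1/σ₀² + n/σ² = 1/232.8676 + 7/2517.0289 = (σ² + n·σ₀²)/(σ₀²σ²) = 4147.1021/(232.8676·2517.0289); posterior variance σₙ² = σ₀²σ²/(σ² + n·σ₀²) = 232.8676·2517.0289/4147.1021 = 141.335917.
Posterior SD = √σₙ² = √(232.8676·2517.0289/4147.1021) = 11.8885.

11.8885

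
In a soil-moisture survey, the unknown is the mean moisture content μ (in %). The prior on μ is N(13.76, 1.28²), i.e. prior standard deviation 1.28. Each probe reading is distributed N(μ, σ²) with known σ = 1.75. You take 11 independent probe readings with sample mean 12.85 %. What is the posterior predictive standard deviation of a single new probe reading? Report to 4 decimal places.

1.8167

For Normal data with known variance σ², a Normal(μ₀, σ₀²) prior on μ is conjugate. Posterior precision = 1/σ₀² + n/σ²; posterior mean is the precision-weighted average of μ₀ and x̄.
σ₀² = 1.28² = 1.6384, σ² = 1.75² = 3.0625; σ² + n·σ₀² = 3.0625 + 11·1.6384 = 21.0849.
Posterior precision = 1/σ₀² + n/σ² = 1/1.6384 + 11/3.0625 = (σ² + n·σ₀²)/(σ₀²σ²) = 21.0849/(1.6384·3.0625); posterior variance σₙ² = σ₀²σ²/(σ² + n·σ₀²) = 1.6384·3.0625/21.0849 = 0.237971.
Predictive variance for one new observation = σₙ² + σ² = 1.6384·3.0625/21.0849 + 3.0625 = σ²·(σ₀² + 21.0849)/21.0849 = 3.0625·22.7233/21.0849 = 3.300471; SD = √(3.0625·22.7233/21.0849) = 1.8167.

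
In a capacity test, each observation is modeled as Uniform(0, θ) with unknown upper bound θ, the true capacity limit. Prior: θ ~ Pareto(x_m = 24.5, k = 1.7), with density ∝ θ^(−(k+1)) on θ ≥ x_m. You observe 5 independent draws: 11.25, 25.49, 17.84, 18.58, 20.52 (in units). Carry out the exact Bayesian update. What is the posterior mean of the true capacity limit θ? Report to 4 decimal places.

A Pareto(scale x_m, shape k) prior on the upper bound θ of Uniform(0, θ) is conjugate: posterior is Pareto(max(x_m, max xᵢ), k + n).
Sample maximum = 25.49; prior scale x_m = 24.5 → posterior scale = max = 25.49.
Posterior shape = 1.7 + 5 = 6.7.
E[θ|data] = k·x_m/(k−1) = 6.7·25.49/5.7 = 29.9619.

29.9619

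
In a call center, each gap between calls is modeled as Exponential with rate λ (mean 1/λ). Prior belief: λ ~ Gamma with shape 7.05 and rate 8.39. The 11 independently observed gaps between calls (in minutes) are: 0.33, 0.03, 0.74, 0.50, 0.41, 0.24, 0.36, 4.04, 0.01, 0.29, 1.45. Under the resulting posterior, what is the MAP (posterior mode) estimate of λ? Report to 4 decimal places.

With a Gamma(shape α, rate β) prior on the exponential rate λ, the posterior after n observations with total T = Σxᵢ is Gamma(α+n, β+T).
Sum of observations T = 8.40 minutes; n = 11.
Posterior: Gamma(7.05+11, 8.39+8.40) = Gamma(18.05, 16.79).
Mode = (α−1)/β = 1.0155.

1.0155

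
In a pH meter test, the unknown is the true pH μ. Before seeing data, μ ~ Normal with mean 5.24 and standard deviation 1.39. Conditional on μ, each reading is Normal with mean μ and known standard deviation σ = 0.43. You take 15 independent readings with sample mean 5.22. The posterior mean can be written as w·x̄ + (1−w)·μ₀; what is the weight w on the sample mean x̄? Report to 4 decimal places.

0.9937

For Normal data with known variance σ², a Normal(μ₀, σ₀²) prior on μ is conjugate. Posterior precision = 1/σ₀² + n/σ²; posterior mean is the precision-weighted average of μ₀ and x̄.
σ₀² = 1.39² = 1.9321, σ² = 0.43² = 0.1849. Prior precision 1/σ₀² = 1/1.9321; data precision n/σ² = 15/0.1849.
w = (n/σ²)/(1/σ₀² + n/σ²) = n·σ₀²/(σ² + n·σ₀²) = 15·1.9321/(0.1849 + 15·1.9321) = 28.9815/29.1664 = 0.9937.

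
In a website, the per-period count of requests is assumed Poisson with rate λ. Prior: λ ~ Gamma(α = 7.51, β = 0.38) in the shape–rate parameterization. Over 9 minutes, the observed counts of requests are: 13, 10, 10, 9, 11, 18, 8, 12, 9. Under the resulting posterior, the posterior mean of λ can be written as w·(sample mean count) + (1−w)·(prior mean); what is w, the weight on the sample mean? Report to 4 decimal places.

0.9595

With a Gamma(shape α, rate β) prior, the Poisson likelihood is conjugate: the posterior is Gamma(α + ΣXᵢ, β + n).
Posterior mean = (α₀+S)/(β₀+n) = [n/(β₀+n)]·(S/n) + [β₀/(β₀+n)]·(α₀/β₀), so only n and β₀ enter the weight.
Weight on data w = n/(β₀+n) = 9/(0.38+9) = 9/9.38 = 0.9595.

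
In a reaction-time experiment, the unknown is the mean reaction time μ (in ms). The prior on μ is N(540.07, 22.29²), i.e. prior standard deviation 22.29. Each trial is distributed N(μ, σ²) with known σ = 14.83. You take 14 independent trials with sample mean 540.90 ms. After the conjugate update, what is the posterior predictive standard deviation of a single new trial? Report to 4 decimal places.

For Normal data with known variance σ², a Normal(μ₀, σ₀²) prior on μ is conjugate. Posterior precision = 1/σ₀² + n/σ²; posterior mean is the precision-weighted average of μ₀ and x̄.
σ₀² = 22.29² = 496.8441, σ² = 14.83² = 219.9289; σ² + n·σ₀² = 219.9289 + 14·496.8441 = 7175.7463.
Posterior precision = 1/σ₀² + n/σ² = 1/496.8441 + 14/219.9289 = (σ² + n·σ₀²)/(σ₀²σ²) = 7175.7463/(496.8441·219.9289); posterior variance σₙ² = σ₀²σ²/(σ² + n·σ₀²) = 496.8441·219.9289/7175.7463 = 15.227737.
Predictive variance for one new observation = σₙ² + σ² = 496.8441·219.9289/7175.7463 + 219.9289 = σ²·(σ₀² + 7175.7463)/7175.7463 = 219.9289·7672.5904/7175.7463 = 235.156637; SD = √(219.9289·7672.5904/7175.7463) = 15.3348.

15.3348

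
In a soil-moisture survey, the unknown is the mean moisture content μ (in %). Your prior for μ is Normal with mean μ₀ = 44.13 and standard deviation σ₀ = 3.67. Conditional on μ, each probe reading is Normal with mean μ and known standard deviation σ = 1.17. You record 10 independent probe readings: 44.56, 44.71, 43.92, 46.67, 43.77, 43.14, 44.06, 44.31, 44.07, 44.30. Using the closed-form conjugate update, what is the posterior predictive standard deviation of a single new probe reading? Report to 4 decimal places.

1.2265

For Normal data with known variance σ², a Normal(μ₀, σ₀²) prior on μ is conjugate. Posterior precision = 1/σ₀² + n/σ²; posterior mean is the precision-weighted average of μ₀ and x̄.
σ₀² = 3.67² = 13.4689, σ² = 1.17² = 1.3689; σ² + n·σ₀² = 1.3689 + 10·13.4689 = 136.0579.
Posterior precision = 1/σ₀² + n/σ² = 1/13.4689 + 10/1.3689 = (σ² + n·σ₀²)/(σ₀²σ²) = 136.0579/(13.4689·1.3689); posterior variance σₙ² = σ₀²σ²/(σ² + n·σ₀²) = 13.4689·1.3689/136.0579 = 0.135513.
Predictive variance for one new observation = σₙ² + σ² = 13.4689·1.3689/136.0579 + 1.3689 = σ²·(σ₀² + 136.0579)/136.0579 = 1.3689·149.5268/136.0579 = 1.504413; SD = √(1.3689·149.5268/136.0579) = 1.2265.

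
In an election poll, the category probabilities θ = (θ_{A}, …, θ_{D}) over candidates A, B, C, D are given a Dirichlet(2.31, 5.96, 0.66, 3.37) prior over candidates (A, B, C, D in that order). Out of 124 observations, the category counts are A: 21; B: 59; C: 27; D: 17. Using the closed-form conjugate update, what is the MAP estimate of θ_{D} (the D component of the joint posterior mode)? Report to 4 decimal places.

The Dirichlet prior is conjugate to the Multinomial likelihood: each posterior αⱼ = prior αⱼ + observed count nⱼ.
Posterior concentration: (23.31, 64.96, 27.66, 20.37), total = 136.30.
Joint mode component: (α_{D}−1)/(Σα−K) = 19.37/132.30 = 0.1464.

0.1464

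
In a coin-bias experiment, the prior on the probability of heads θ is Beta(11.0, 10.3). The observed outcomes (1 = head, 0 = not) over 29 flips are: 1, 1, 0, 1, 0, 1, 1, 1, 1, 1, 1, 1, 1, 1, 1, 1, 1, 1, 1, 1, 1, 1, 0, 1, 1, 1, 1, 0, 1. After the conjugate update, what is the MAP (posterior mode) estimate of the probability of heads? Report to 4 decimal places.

The Beta prior is conjugate to a Binomial/Bernoulli likelihood; the update adds successes to α and failures to β.
Posterior: Beta(α+k, β+n−k) = Beta(11.0+25, 10.3+4) = Beta(36.0, 14.3).
Mode of Beta(a,b) for a,b>1 is (a−1)/(a+b−2) = 35.0/48.3 = 0.7246.

0.7246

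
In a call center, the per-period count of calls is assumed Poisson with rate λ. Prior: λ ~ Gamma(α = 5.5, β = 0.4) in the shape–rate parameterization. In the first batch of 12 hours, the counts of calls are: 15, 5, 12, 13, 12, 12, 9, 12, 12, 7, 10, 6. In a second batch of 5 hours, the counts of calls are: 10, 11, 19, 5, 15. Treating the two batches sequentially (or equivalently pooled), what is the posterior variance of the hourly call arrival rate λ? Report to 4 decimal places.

0.6292

With a Gamma(shape α, rate β) prior, the Poisson likelihood is conjugate: the posterior is Gamma(α + ΣXᵢ, β + n).
Batch 1: sum of counts S = 125 over n = 12 hours.
After batch 1: Gamma(α+S, β+n) = Gamma(5.5+125, 0.4+12) = Gamma(130.5, 12.4).
Batch 2: sum of counts S = 60 over n = 5 hours.
After batch 2: Gamma(α+S, β+n) = Gamma(130.5+60, 12.4+5) = Gamma(190.5, 17.4).
Var = α/β² = 190.5/17.4² = 0.6292.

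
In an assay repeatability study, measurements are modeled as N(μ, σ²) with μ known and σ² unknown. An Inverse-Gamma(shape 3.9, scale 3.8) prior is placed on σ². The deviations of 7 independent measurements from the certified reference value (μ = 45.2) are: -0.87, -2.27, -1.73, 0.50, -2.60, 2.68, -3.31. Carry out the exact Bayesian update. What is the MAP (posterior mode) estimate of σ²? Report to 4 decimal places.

With known mean μ and an Inverse-Gamma(α, β) prior on σ², the Normal likelihood is conjugate: posterior is Inv-Gamma(α + n/2, β + Σ(xᵢ−μ)²/2).
Σ(xᵢ−μ)² = (-0.87)² + (-2.27)² + (-1.73)² + (0.50)² + (-2.60)² + (2.68)² + (-3.31)² = 34.0512.
Posterior: Inv-Gamma(3.9 + 7/2, 3.8 + 34.0512/2) = Inv-Gamma(7.40, 20.82560).
Mode = β/(α+1) = 20.82560/8.40 = 2.4792.

2.4792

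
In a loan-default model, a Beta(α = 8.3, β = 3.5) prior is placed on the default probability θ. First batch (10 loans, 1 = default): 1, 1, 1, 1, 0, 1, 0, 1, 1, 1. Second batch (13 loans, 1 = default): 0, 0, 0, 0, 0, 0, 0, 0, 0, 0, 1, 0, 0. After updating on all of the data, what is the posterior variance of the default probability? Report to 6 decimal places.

The Beta prior is conjugate to a Binomial/Bernoulli likelihood; the update adds successes to α and failures to β.
After batch 1: Beta(8.3+8, 3.5+2) = Beta(16.3, 5.5).
After batch 2: Beta(16.3+1, 5.5+12) = Beta(17.3, 17.5).
Var = αβ/((α+β)²(α+β+1)) = 17.3·17.5/(34.8²·35.8) = 0.006983.

0.006983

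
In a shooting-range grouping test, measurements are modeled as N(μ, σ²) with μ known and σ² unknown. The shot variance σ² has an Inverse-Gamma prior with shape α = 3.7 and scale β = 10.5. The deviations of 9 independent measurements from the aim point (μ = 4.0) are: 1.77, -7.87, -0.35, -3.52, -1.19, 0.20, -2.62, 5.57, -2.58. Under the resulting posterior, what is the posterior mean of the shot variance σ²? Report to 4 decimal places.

With known mean μ and an Inverse-Gamma(α, β) prior on σ², the Normal likelihood is conjugate: posterior is Inv-Gamma(α + n/2, β + Σ(xᵢ−μ)²/2).
Σ(xᵢ−μ)² = (1.77)² + (-7.87)² + (-0.35)² + (-3.52)² + (-1.19)² + (0.20)² + (-2.62)² + (5.57)² + (-2.58)² = 123.5845.
Posterior: Inv-Gamma(3.7 + 9/2, 10.5 + 123.5845/2) = Inv-Gamma(8.20, 72.29225).
E[σ²|data] = β/(α−1) = 72.29225/7.20 = 10.0406.

10.0406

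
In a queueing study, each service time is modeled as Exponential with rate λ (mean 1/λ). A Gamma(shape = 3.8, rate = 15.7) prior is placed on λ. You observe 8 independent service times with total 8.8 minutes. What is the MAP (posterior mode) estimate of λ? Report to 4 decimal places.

With a Gamma(shape α, rate β) prior on the exponential rate λ, the posterior after n observations with total T = Σxᵢ is Gamma(α+n, β+T).
Posterior: Gamma(3.8+8, 15.7+8.8) = Gamma(11.8, 24.5).
Mode = (α−1)/β = 0.4408.

0.4408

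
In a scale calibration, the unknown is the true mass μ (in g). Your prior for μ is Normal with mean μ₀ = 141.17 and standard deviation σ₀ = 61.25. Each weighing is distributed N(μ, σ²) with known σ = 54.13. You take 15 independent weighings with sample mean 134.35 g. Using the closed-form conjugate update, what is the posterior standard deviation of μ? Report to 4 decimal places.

13.6261

For Normal data with known variance σ², a Normal(μ₀, σ₀²) prior on μ is conjugate. Posterior precision = 1/σ₀² + n/σ²; posterior mean is the precision-weighted average of μ₀ and x̄.
σ₀² = 61.25² = 3751.5625, σ² = 54.13² = 2930.0569; σ² + n·σ₀² = 2930.0569 + 15·3751.5625 = 59203.4944.
Posterior precision = 1/σ₀² + n/σ² = 1/3751.5625 + 15/2930.0569 = (σ² + n·σ₀²)/(σ₀²σ²) = 59203.4944/(3751.5625·2930.0569); posterior variance σₙ² = σ₀²σ²/(σ² + n·σ₀²) = 3751.5625·2930.0569/59203.4944 = 185.669642.
Posterior SD = √σₙ² = √(3751.5625·2930.0569/59203.4944) = 13.6261.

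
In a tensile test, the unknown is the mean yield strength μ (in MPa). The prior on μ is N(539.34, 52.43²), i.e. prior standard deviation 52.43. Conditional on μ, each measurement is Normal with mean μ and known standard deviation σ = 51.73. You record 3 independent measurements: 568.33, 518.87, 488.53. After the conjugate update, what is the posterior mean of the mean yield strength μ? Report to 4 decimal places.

For Normal data with known variance σ², a Normal(μ₀, σ₀²) prior on μ is conjugate. Posterior precision = 1/σ₀² + n/σ²; posterior mean is the precision-weighted average of μ₀ and x̄.
Σxᵢ = 568.33 + 518.87 + 488.53 = 1575.73, so n·x̄ = 1575.73.
σ₀² = 52.43² = 2748.9049, σ² = 51.73² = 2675.9929; σ² + n·σ₀² = 2675.9929 + 3·2748.9049 = 10922.7076.
Posterior mean = (μ₀/σ₀² + n·x̄/σ²)/(1/σ₀² + n/σ²) = (σ²·μ₀ + σ₀²·n·x̄)/(σ² + n·σ₀²) = (2675.9929·539.34 + 2748.9049·1575.73)/10922.7076 = 5774801.928763/10922.7076 = 528.6969.

528.6969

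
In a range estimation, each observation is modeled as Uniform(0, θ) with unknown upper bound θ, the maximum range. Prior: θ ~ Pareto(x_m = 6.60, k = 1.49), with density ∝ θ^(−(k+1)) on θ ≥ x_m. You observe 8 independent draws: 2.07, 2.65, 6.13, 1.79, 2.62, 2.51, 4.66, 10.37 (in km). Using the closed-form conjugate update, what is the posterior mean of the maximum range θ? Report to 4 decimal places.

11.5914

A Pareto(scale x_m, shape k) prior on the upper bound θ of Uniform(0, θ) is conjugate: posterior is Pareto(max(x_m, max xᵢ), k + n).
Sample maximum = 10.37; prior scale x_m = 6.60 → posterior scale = max = 10.37.
Posterior shape = 1.49 + 8 = 9.49.
E[θ|data] = k·x_m/(k−1) = 9.49·10.37/8.49 = 11.5914.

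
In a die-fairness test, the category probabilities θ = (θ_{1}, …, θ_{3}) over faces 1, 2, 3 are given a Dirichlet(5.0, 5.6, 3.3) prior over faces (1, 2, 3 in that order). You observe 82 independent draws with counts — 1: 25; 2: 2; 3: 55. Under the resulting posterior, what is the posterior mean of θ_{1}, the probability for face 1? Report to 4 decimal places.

0.3128

The Dirichlet prior is conjugate to the Multinomial likelihood: each posterior αⱼ = prior αⱼ + observed count nⱼ.
Posterior concentration: (30.0, 7.6, 58.3), total = 95.9.
E[θ_{1}|data] = α_{1}/Σα = 30.0/95.9 = 0.3128.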